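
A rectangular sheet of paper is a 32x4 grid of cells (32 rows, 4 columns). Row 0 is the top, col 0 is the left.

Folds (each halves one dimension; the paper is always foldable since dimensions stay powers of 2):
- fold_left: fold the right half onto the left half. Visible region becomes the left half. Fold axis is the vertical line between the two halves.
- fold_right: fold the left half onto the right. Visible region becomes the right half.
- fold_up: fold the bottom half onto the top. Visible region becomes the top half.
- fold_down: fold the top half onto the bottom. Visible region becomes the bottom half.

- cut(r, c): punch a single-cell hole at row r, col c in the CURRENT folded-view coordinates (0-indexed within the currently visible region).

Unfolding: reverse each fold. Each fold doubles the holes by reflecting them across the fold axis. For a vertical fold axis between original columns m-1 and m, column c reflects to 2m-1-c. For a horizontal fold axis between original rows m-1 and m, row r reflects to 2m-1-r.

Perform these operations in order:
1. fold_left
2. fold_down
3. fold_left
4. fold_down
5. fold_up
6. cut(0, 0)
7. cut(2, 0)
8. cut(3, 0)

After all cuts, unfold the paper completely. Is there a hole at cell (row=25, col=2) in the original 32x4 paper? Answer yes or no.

Answer: no

Derivation:
Op 1 fold_left: fold axis v@2; visible region now rows[0,32) x cols[0,2) = 32x2
Op 2 fold_down: fold axis h@16; visible region now rows[16,32) x cols[0,2) = 16x2
Op 3 fold_left: fold axis v@1; visible region now rows[16,32) x cols[0,1) = 16x1
Op 4 fold_down: fold axis h@24; visible region now rows[24,32) x cols[0,1) = 8x1
Op 5 fold_up: fold axis h@28; visible region now rows[24,28) x cols[0,1) = 4x1
Op 6 cut(0, 0): punch at orig (24,0); cuts so far [(24, 0)]; region rows[24,28) x cols[0,1) = 4x1
Op 7 cut(2, 0): punch at orig (26,0); cuts so far [(24, 0), (26, 0)]; region rows[24,28) x cols[0,1) = 4x1
Op 8 cut(3, 0): punch at orig (27,0); cuts so far [(24, 0), (26, 0), (27, 0)]; region rows[24,28) x cols[0,1) = 4x1
Unfold 1 (reflect across h@28): 6 holes -> [(24, 0), (26, 0), (27, 0), (28, 0), (29, 0), (31, 0)]
Unfold 2 (reflect across h@24): 12 holes -> [(16, 0), (18, 0), (19, 0), (20, 0), (21, 0), (23, 0), (24, 0), (26, 0), (27, 0), (28, 0), (29, 0), (31, 0)]
Unfold 3 (reflect across v@1): 24 holes -> [(16, 0), (16, 1), (18, 0), (18, 1), (19, 0), (19, 1), (20, 0), (20, 1), (21, 0), (21, 1), (23, 0), (23, 1), (24, 0), (24, 1), (26, 0), (26, 1), (27, 0), (27, 1), (28, 0), (28, 1), (29, 0), (29, 1), (31, 0), (31, 1)]
Unfold 4 (reflect across h@16): 48 holes -> [(0, 0), (0, 1), (2, 0), (2, 1), (3, 0), (3, 1), (4, 0), (4, 1), (5, 0), (5, 1), (7, 0), (7, 1), (8, 0), (8, 1), (10, 0), (10, 1), (11, 0), (11, 1), (12, 0), (12, 1), (13, 0), (13, 1), (15, 0), (15, 1), (16, 0), (16, 1), (18, 0), (18, 1), (19, 0), (19, 1), (20, 0), (20, 1), (21, 0), (21, 1), (23, 0), (23, 1), (24, 0), (24, 1), (26, 0), (26, 1), (27, 0), (27, 1), (28, 0), (28, 1), (29, 0), (29, 1), (31, 0), (31, 1)]
Unfold 5 (reflect across v@2): 96 holes -> [(0, 0), (0, 1), (0, 2), (0, 3), (2, 0), (2, 1), (2, 2), (2, 3), (3, 0), (3, 1), (3, 2), (3, 3), (4, 0), (4, 1), (4, 2), (4, 3), (5, 0), (5, 1), (5, 2), (5, 3), (7, 0), (7, 1), (7, 2), (7, 3), (8, 0), (8, 1), (8, 2), (8, 3), (10, 0), (10, 1), (10, 2), (10, 3), (11, 0), (11, 1), (11, 2), (11, 3), (12, 0), (12, 1), (12, 2), (12, 3), (13, 0), (13, 1), (13, 2), (13, 3), (15, 0), (15, 1), (15, 2), (15, 3), (16, 0), (16, 1), (16, 2), (16, 3), (18, 0), (18, 1), (18, 2), (18, 3), (19, 0), (19, 1), (19, 2), (19, 3), (20, 0), (20, 1), (20, 2), (20, 3), (21, 0), (21, 1), (21, 2), (21, 3), (23, 0), (23, 1), (23, 2), (23, 3), (24, 0), (24, 1), (24, 2), (24, 3), (26, 0), (26, 1), (26, 2), (26, 3), (27, 0), (27, 1), (27, 2), (27, 3), (28, 0), (28, 1), (28, 2), (28, 3), (29, 0), (29, 1), (29, 2), (29, 3), (31, 0), (31, 1), (31, 2), (31, 3)]
Holes: [(0, 0), (0, 1), (0, 2), (0, 3), (2, 0), (2, 1), (2, 2), (2, 3), (3, 0), (3, 1), (3, 2), (3, 3), (4, 0), (4, 1), (4, 2), (4, 3), (5, 0), (5, 1), (5, 2), (5, 3), (7, 0), (7, 1), (7, 2), (7, 3), (8, 0), (8, 1), (8, 2), (8, 3), (10, 0), (10, 1), (10, 2), (10, 3), (11, 0), (11, 1), (11, 2), (11, 3), (12, 0), (12, 1), (12, 2), (12, 3), (13, 0), (13, 1), (13, 2), (13, 3), (15, 0), (15, 1), (15, 2), (15, 3), (16, 0), (16, 1), (16, 2), (16, 3), (18, 0), (18, 1), (18, 2), (18, 3), (19, 0), (19, 1), (19, 2), (19, 3), (20, 0), (20, 1), (20, 2), (20, 3), (21, 0), (21, 1), (21, 2), (21, 3), (23, 0), (23, 1), (23, 2), (23, 3), (24, 0), (24, 1), (24, 2), (24, 3), (26, 0), (26, 1), (26, 2), (26, 3), (27, 0), (27, 1), (27, 2), (27, 3), (28, 0), (28, 1), (28, 2), (28, 3), (29, 0), (29, 1), (29, 2), (29, 3), (31, 0), (31, 1), (31, 2), (31, 3)]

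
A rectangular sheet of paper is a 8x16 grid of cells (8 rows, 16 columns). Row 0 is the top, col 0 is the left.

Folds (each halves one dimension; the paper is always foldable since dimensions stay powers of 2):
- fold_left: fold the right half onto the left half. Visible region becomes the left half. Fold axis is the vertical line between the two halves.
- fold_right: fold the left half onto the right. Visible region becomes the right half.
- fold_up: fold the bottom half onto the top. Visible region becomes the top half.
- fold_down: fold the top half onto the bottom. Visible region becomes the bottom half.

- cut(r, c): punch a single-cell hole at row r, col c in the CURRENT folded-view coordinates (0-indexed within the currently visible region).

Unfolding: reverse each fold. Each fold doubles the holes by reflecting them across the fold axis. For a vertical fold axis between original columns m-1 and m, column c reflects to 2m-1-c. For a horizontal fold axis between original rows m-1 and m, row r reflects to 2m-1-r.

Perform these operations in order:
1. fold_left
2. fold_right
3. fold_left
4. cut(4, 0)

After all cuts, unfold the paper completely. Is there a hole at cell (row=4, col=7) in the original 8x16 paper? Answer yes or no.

Answer: yes

Derivation:
Op 1 fold_left: fold axis v@8; visible region now rows[0,8) x cols[0,8) = 8x8
Op 2 fold_right: fold axis v@4; visible region now rows[0,8) x cols[4,8) = 8x4
Op 3 fold_left: fold axis v@6; visible region now rows[0,8) x cols[4,6) = 8x2
Op 4 cut(4, 0): punch at orig (4,4); cuts so far [(4, 4)]; region rows[0,8) x cols[4,6) = 8x2
Unfold 1 (reflect across v@6): 2 holes -> [(4, 4), (4, 7)]
Unfold 2 (reflect across v@4): 4 holes -> [(4, 0), (4, 3), (4, 4), (4, 7)]
Unfold 3 (reflect across v@8): 8 holes -> [(4, 0), (4, 3), (4, 4), (4, 7), (4, 8), (4, 11), (4, 12), (4, 15)]
Holes: [(4, 0), (4, 3), (4, 4), (4, 7), (4, 8), (4, 11), (4, 12), (4, 15)]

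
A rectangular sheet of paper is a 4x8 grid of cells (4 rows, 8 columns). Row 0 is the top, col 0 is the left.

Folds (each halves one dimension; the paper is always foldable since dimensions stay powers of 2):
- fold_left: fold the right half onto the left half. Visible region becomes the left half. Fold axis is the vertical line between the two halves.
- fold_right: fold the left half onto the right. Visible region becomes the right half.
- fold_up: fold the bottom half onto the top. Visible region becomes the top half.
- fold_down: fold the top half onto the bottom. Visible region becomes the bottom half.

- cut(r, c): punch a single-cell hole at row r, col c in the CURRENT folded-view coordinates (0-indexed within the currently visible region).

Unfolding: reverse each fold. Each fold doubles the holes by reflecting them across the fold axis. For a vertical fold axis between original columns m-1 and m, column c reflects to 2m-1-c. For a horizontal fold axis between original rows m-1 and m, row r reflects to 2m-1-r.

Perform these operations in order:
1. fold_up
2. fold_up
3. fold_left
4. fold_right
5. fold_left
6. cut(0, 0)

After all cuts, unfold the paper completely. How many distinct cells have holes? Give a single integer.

Op 1 fold_up: fold axis h@2; visible region now rows[0,2) x cols[0,8) = 2x8
Op 2 fold_up: fold axis h@1; visible region now rows[0,1) x cols[0,8) = 1x8
Op 3 fold_left: fold axis v@4; visible region now rows[0,1) x cols[0,4) = 1x4
Op 4 fold_right: fold axis v@2; visible region now rows[0,1) x cols[2,4) = 1x2
Op 5 fold_left: fold axis v@3; visible region now rows[0,1) x cols[2,3) = 1x1
Op 6 cut(0, 0): punch at orig (0,2); cuts so far [(0, 2)]; region rows[0,1) x cols[2,3) = 1x1
Unfold 1 (reflect across v@3): 2 holes -> [(0, 2), (0, 3)]
Unfold 2 (reflect across v@2): 4 holes -> [(0, 0), (0, 1), (0, 2), (0, 3)]
Unfold 3 (reflect across v@4): 8 holes -> [(0, 0), (0, 1), (0, 2), (0, 3), (0, 4), (0, 5), (0, 6), (0, 7)]
Unfold 4 (reflect across h@1): 16 holes -> [(0, 0), (0, 1), (0, 2), (0, 3), (0, 4), (0, 5), (0, 6), (0, 7), (1, 0), (1, 1), (1, 2), (1, 3), (1, 4), (1, 5), (1, 6), (1, 7)]
Unfold 5 (reflect across h@2): 32 holes -> [(0, 0), (0, 1), (0, 2), (0, 3), (0, 4), (0, 5), (0, 6), (0, 7), (1, 0), (1, 1), (1, 2), (1, 3), (1, 4), (1, 5), (1, 6), (1, 7), (2, 0), (2, 1), (2, 2), (2, 3), (2, 4), (2, 5), (2, 6), (2, 7), (3, 0), (3, 1), (3, 2), (3, 3), (3, 4), (3, 5), (3, 6), (3, 7)]

Answer: 32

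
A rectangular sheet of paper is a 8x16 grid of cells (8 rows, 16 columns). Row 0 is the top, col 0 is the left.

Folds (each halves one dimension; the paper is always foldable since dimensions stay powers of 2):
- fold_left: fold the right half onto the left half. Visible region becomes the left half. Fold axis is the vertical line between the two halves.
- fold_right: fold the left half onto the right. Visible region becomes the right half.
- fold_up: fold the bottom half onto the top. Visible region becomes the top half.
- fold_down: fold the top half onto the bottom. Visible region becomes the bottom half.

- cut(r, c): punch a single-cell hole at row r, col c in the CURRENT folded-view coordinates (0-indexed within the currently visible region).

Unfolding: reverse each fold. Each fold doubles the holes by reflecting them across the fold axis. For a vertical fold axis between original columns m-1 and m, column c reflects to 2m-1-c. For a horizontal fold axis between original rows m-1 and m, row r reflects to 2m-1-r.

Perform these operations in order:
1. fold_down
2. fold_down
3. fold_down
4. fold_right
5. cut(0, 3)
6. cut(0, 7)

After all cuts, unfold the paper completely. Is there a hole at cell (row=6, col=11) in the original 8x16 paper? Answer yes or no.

Op 1 fold_down: fold axis h@4; visible region now rows[4,8) x cols[0,16) = 4x16
Op 2 fold_down: fold axis h@6; visible region now rows[6,8) x cols[0,16) = 2x16
Op 3 fold_down: fold axis h@7; visible region now rows[7,8) x cols[0,16) = 1x16
Op 4 fold_right: fold axis v@8; visible region now rows[7,8) x cols[8,16) = 1x8
Op 5 cut(0, 3): punch at orig (7,11); cuts so far [(7, 11)]; region rows[7,8) x cols[8,16) = 1x8
Op 6 cut(0, 7): punch at orig (7,15); cuts so far [(7, 11), (7, 15)]; region rows[7,8) x cols[8,16) = 1x8
Unfold 1 (reflect across v@8): 4 holes -> [(7, 0), (7, 4), (7, 11), (7, 15)]
Unfold 2 (reflect across h@7): 8 holes -> [(6, 0), (6, 4), (6, 11), (6, 15), (7, 0), (7, 4), (7, 11), (7, 15)]
Unfold 3 (reflect across h@6): 16 holes -> [(4, 0), (4, 4), (4, 11), (4, 15), (5, 0), (5, 4), (5, 11), (5, 15), (6, 0), (6, 4), (6, 11), (6, 15), (7, 0), (7, 4), (7, 11), (7, 15)]
Unfold 4 (reflect across h@4): 32 holes -> [(0, 0), (0, 4), (0, 11), (0, 15), (1, 0), (1, 4), (1, 11), (1, 15), (2, 0), (2, 4), (2, 11), (2, 15), (3, 0), (3, 4), (3, 11), (3, 15), (4, 0), (4, 4), (4, 11), (4, 15), (5, 0), (5, 4), (5, 11), (5, 15), (6, 0), (6, 4), (6, 11), (6, 15), (7, 0), (7, 4), (7, 11), (7, 15)]
Holes: [(0, 0), (0, 4), (0, 11), (0, 15), (1, 0), (1, 4), (1, 11), (1, 15), (2, 0), (2, 4), (2, 11), (2, 15), (3, 0), (3, 4), (3, 11), (3, 15), (4, 0), (4, 4), (4, 11), (4, 15), (5, 0), (5, 4), (5, 11), (5, 15), (6, 0), (6, 4), (6, 11), (6, 15), (7, 0), (7, 4), (7, 11), (7, 15)]

Answer: yes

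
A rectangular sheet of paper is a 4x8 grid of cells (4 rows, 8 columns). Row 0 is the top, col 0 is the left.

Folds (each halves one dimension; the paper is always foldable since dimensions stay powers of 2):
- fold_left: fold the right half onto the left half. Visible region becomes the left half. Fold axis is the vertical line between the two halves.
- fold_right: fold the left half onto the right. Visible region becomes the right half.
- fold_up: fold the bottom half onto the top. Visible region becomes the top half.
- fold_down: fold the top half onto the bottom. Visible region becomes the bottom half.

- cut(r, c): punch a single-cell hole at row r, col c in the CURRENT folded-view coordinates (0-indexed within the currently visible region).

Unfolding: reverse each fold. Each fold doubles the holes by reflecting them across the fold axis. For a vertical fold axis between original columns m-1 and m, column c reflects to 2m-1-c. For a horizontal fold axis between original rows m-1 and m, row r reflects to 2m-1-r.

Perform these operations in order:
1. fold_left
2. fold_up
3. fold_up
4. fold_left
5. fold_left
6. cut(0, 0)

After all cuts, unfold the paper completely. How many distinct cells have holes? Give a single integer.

Op 1 fold_left: fold axis v@4; visible region now rows[0,4) x cols[0,4) = 4x4
Op 2 fold_up: fold axis h@2; visible region now rows[0,2) x cols[0,4) = 2x4
Op 3 fold_up: fold axis h@1; visible region now rows[0,1) x cols[0,4) = 1x4
Op 4 fold_left: fold axis v@2; visible region now rows[0,1) x cols[0,2) = 1x2
Op 5 fold_left: fold axis v@1; visible region now rows[0,1) x cols[0,1) = 1x1
Op 6 cut(0, 0): punch at orig (0,0); cuts so far [(0, 0)]; region rows[0,1) x cols[0,1) = 1x1
Unfold 1 (reflect across v@1): 2 holes -> [(0, 0), (0, 1)]
Unfold 2 (reflect across v@2): 4 holes -> [(0, 0), (0, 1), (0, 2), (0, 3)]
Unfold 3 (reflect across h@1): 8 holes -> [(0, 0), (0, 1), (0, 2), (0, 3), (1, 0), (1, 1), (1, 2), (1, 3)]
Unfold 4 (reflect across h@2): 16 holes -> [(0, 0), (0, 1), (0, 2), (0, 3), (1, 0), (1, 1), (1, 2), (1, 3), (2, 0), (2, 1), (2, 2), (2, 3), (3, 0), (3, 1), (3, 2), (3, 3)]
Unfold 5 (reflect across v@4): 32 holes -> [(0, 0), (0, 1), (0, 2), (0, 3), (0, 4), (0, 5), (0, 6), (0, 7), (1, 0), (1, 1), (1, 2), (1, 3), (1, 4), (1, 5), (1, 6), (1, 7), (2, 0), (2, 1), (2, 2), (2, 3), (2, 4), (2, 5), (2, 6), (2, 7), (3, 0), (3, 1), (3, 2), (3, 3), (3, 4), (3, 5), (3, 6), (3, 7)]

Answer: 32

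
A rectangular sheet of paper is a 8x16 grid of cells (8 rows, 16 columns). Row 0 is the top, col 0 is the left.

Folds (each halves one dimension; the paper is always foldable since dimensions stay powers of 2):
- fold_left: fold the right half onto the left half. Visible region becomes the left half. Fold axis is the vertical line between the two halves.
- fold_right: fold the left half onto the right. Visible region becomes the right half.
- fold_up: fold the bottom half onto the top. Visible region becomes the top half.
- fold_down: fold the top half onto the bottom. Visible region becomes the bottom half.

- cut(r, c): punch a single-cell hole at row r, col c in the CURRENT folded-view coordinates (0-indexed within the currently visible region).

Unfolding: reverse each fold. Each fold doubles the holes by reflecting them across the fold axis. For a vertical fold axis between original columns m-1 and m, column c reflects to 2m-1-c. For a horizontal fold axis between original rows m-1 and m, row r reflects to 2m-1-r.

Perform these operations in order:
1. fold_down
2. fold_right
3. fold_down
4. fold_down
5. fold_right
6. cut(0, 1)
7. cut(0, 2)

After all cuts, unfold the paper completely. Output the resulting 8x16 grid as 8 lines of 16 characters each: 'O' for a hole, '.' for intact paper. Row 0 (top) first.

Op 1 fold_down: fold axis h@4; visible region now rows[4,8) x cols[0,16) = 4x16
Op 2 fold_right: fold axis v@8; visible region now rows[4,8) x cols[8,16) = 4x8
Op 3 fold_down: fold axis h@6; visible region now rows[6,8) x cols[8,16) = 2x8
Op 4 fold_down: fold axis h@7; visible region now rows[7,8) x cols[8,16) = 1x8
Op 5 fold_right: fold axis v@12; visible region now rows[7,8) x cols[12,16) = 1x4
Op 6 cut(0, 1): punch at orig (7,13); cuts so far [(7, 13)]; region rows[7,8) x cols[12,16) = 1x4
Op 7 cut(0, 2): punch at orig (7,14); cuts so far [(7, 13), (7, 14)]; region rows[7,8) x cols[12,16) = 1x4
Unfold 1 (reflect across v@12): 4 holes -> [(7, 9), (7, 10), (7, 13), (7, 14)]
Unfold 2 (reflect across h@7): 8 holes -> [(6, 9), (6, 10), (6, 13), (6, 14), (7, 9), (7, 10), (7, 13), (7, 14)]
Unfold 3 (reflect across h@6): 16 holes -> [(4, 9), (4, 10), (4, 13), (4, 14), (5, 9), (5, 10), (5, 13), (5, 14), (6, 9), (6, 10), (6, 13), (6, 14), (7, 9), (7, 10), (7, 13), (7, 14)]
Unfold 4 (reflect across v@8): 32 holes -> [(4, 1), (4, 2), (4, 5), (4, 6), (4, 9), (4, 10), (4, 13), (4, 14), (5, 1), (5, 2), (5, 5), (5, 6), (5, 9), (5, 10), (5, 13), (5, 14), (6, 1), (6, 2), (6, 5), (6, 6), (6, 9), (6, 10), (6, 13), (6, 14), (7, 1), (7, 2), (7, 5), (7, 6), (7, 9), (7, 10), (7, 13), (7, 14)]
Unfold 5 (reflect across h@4): 64 holes -> [(0, 1), (0, 2), (0, 5), (0, 6), (0, 9), (0, 10), (0, 13), (0, 14), (1, 1), (1, 2), (1, 5), (1, 6), (1, 9), (1, 10), (1, 13), (1, 14), (2, 1), (2, 2), (2, 5), (2, 6), (2, 9), (2, 10), (2, 13), (2, 14), (3, 1), (3, 2), (3, 5), (3, 6), (3, 9), (3, 10), (3, 13), (3, 14), (4, 1), (4, 2), (4, 5), (4, 6), (4, 9), (4, 10), (4, 13), (4, 14), (5, 1), (5, 2), (5, 5), (5, 6), (5, 9), (5, 10), (5, 13), (5, 14), (6, 1), (6, 2), (6, 5), (6, 6), (6, 9), (6, 10), (6, 13), (6, 14), (7, 1), (7, 2), (7, 5), (7, 6), (7, 9), (7, 10), (7, 13), (7, 14)]

Answer: .OO..OO..OO..OO.
.OO..OO..OO..OO.
.OO..OO..OO..OO.
.OO..OO..OO..OO.
.OO..OO..OO..OO.
.OO..OO..OO..OO.
.OO..OO..OO..OO.
.OO..OO..OO..OO.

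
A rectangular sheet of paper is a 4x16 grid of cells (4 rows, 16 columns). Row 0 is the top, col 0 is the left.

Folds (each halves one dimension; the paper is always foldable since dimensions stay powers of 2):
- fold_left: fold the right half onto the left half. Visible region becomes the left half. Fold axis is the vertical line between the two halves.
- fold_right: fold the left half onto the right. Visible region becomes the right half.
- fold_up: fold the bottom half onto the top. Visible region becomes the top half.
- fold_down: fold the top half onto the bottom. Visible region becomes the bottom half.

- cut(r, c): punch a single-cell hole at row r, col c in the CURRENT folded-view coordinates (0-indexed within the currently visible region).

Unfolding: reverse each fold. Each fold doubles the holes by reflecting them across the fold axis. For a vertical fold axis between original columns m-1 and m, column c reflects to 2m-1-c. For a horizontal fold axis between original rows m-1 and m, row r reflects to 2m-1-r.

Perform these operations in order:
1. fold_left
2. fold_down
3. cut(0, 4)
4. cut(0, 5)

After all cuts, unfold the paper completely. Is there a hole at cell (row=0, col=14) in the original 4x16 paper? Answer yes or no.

Answer: no

Derivation:
Op 1 fold_left: fold axis v@8; visible region now rows[0,4) x cols[0,8) = 4x8
Op 2 fold_down: fold axis h@2; visible region now rows[2,4) x cols[0,8) = 2x8
Op 3 cut(0, 4): punch at orig (2,4); cuts so far [(2, 4)]; region rows[2,4) x cols[0,8) = 2x8
Op 4 cut(0, 5): punch at orig (2,5); cuts so far [(2, 4), (2, 5)]; region rows[2,4) x cols[0,8) = 2x8
Unfold 1 (reflect across h@2): 4 holes -> [(1, 4), (1, 5), (2, 4), (2, 5)]
Unfold 2 (reflect across v@8): 8 holes -> [(1, 4), (1, 5), (1, 10), (1, 11), (2, 4), (2, 5), (2, 10), (2, 11)]
Holes: [(1, 4), (1, 5), (1, 10), (1, 11), (2, 4), (2, 5), (2, 10), (2, 11)]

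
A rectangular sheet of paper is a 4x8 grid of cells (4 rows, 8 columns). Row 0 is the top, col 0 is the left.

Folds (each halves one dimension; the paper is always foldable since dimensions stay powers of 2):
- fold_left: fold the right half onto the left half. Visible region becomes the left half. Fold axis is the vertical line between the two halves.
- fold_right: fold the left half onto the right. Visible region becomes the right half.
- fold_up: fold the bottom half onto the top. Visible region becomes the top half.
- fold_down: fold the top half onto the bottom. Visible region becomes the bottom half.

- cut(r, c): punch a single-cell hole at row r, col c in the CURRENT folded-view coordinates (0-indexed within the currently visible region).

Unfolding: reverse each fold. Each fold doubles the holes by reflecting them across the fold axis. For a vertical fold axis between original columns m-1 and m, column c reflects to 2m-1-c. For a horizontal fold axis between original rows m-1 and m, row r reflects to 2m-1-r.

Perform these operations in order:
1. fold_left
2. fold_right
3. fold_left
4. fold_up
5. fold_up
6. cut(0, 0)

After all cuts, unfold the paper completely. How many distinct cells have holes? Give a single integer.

Answer: 32

Derivation:
Op 1 fold_left: fold axis v@4; visible region now rows[0,4) x cols[0,4) = 4x4
Op 2 fold_right: fold axis v@2; visible region now rows[0,4) x cols[2,4) = 4x2
Op 3 fold_left: fold axis v@3; visible region now rows[0,4) x cols[2,3) = 4x1
Op 4 fold_up: fold axis h@2; visible region now rows[0,2) x cols[2,3) = 2x1
Op 5 fold_up: fold axis h@1; visible region now rows[0,1) x cols[2,3) = 1x1
Op 6 cut(0, 0): punch at orig (0,2); cuts so far [(0, 2)]; region rows[0,1) x cols[2,3) = 1x1
Unfold 1 (reflect across h@1): 2 holes -> [(0, 2), (1, 2)]
Unfold 2 (reflect across h@2): 4 holes -> [(0, 2), (1, 2), (2, 2), (3, 2)]
Unfold 3 (reflect across v@3): 8 holes -> [(0, 2), (0, 3), (1, 2), (1, 3), (2, 2), (2, 3), (3, 2), (3, 3)]
Unfold 4 (reflect across v@2): 16 holes -> [(0, 0), (0, 1), (0, 2), (0, 3), (1, 0), (1, 1), (1, 2), (1, 3), (2, 0), (2, 1), (2, 2), (2, 3), (3, 0), (3, 1), (3, 2), (3, 3)]
Unfold 5 (reflect across v@4): 32 holes -> [(0, 0), (0, 1), (0, 2), (0, 3), (0, 4), (0, 5), (0, 6), (0, 7), (1, 0), (1, 1), (1, 2), (1, 3), (1, 4), (1, 5), (1, 6), (1, 7), (2, 0), (2, 1), (2, 2), (2, 3), (2, 4), (2, 5), (2, 6), (2, 7), (3, 0), (3, 1), (3, 2), (3, 3), (3, 4), (3, 5), (3, 6), (3, 7)]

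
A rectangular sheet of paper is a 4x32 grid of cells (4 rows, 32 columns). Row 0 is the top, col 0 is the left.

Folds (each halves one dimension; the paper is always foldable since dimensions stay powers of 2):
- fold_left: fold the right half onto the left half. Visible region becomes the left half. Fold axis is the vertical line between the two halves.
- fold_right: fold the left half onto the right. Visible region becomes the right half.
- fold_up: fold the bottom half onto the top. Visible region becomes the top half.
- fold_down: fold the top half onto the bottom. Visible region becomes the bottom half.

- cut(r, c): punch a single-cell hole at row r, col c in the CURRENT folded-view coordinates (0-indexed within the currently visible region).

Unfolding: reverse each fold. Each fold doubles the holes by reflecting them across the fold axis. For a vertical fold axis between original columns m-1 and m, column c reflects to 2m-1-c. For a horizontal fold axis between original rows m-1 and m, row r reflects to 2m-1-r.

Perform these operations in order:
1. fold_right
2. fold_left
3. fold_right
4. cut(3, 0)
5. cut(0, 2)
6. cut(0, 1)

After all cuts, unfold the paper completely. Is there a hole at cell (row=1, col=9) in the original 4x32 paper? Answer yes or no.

Op 1 fold_right: fold axis v@16; visible region now rows[0,4) x cols[16,32) = 4x16
Op 2 fold_left: fold axis v@24; visible region now rows[0,4) x cols[16,24) = 4x8
Op 3 fold_right: fold axis v@20; visible region now rows[0,4) x cols[20,24) = 4x4
Op 4 cut(3, 0): punch at orig (3,20); cuts so far [(3, 20)]; region rows[0,4) x cols[20,24) = 4x4
Op 5 cut(0, 2): punch at orig (0,22); cuts so far [(0, 22), (3, 20)]; region rows[0,4) x cols[20,24) = 4x4
Op 6 cut(0, 1): punch at orig (0,21); cuts so far [(0, 21), (0, 22), (3, 20)]; region rows[0,4) x cols[20,24) = 4x4
Unfold 1 (reflect across v@20): 6 holes -> [(0, 17), (0, 18), (0, 21), (0, 22), (3, 19), (3, 20)]
Unfold 2 (reflect across v@24): 12 holes -> [(0, 17), (0, 18), (0, 21), (0, 22), (0, 25), (0, 26), (0, 29), (0, 30), (3, 19), (3, 20), (3, 27), (3, 28)]
Unfold 3 (reflect across v@16): 24 holes -> [(0, 1), (0, 2), (0, 5), (0, 6), (0, 9), (0, 10), (0, 13), (0, 14), (0, 17), (0, 18), (0, 21), (0, 22), (0, 25), (0, 26), (0, 29), (0, 30), (3, 3), (3, 4), (3, 11), (3, 12), (3, 19), (3, 20), (3, 27), (3, 28)]
Holes: [(0, 1), (0, 2), (0, 5), (0, 6), (0, 9), (0, 10), (0, 13), (0, 14), (0, 17), (0, 18), (0, 21), (0, 22), (0, 25), (0, 26), (0, 29), (0, 30), (3, 3), (3, 4), (3, 11), (3, 12), (3, 19), (3, 20), (3, 27), (3, 28)]

Answer: no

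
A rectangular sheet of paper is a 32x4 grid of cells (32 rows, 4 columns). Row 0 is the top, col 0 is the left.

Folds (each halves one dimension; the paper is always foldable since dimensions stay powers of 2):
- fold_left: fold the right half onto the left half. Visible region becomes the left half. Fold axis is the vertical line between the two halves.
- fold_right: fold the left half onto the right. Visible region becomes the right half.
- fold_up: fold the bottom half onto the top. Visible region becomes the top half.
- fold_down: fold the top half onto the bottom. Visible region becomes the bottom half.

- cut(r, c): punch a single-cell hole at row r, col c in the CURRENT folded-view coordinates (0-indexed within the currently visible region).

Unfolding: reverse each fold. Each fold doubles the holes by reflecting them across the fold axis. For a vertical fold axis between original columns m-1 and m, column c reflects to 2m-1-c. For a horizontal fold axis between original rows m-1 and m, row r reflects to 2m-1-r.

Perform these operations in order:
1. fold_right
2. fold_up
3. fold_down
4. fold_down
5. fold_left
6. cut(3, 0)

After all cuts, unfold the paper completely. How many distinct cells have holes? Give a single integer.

Op 1 fold_right: fold axis v@2; visible region now rows[0,32) x cols[2,4) = 32x2
Op 2 fold_up: fold axis h@16; visible region now rows[0,16) x cols[2,4) = 16x2
Op 3 fold_down: fold axis h@8; visible region now rows[8,16) x cols[2,4) = 8x2
Op 4 fold_down: fold axis h@12; visible region now rows[12,16) x cols[2,4) = 4x2
Op 5 fold_left: fold axis v@3; visible region now rows[12,16) x cols[2,3) = 4x1
Op 6 cut(3, 0): punch at orig (15,2); cuts so far [(15, 2)]; region rows[12,16) x cols[2,3) = 4x1
Unfold 1 (reflect across v@3): 2 holes -> [(15, 2), (15, 3)]
Unfold 2 (reflect across h@12): 4 holes -> [(8, 2), (8, 3), (15, 2), (15, 3)]
Unfold 3 (reflect across h@8): 8 holes -> [(0, 2), (0, 3), (7, 2), (7, 3), (8, 2), (8, 3), (15, 2), (15, 3)]
Unfold 4 (reflect across h@16): 16 holes -> [(0, 2), (0, 3), (7, 2), (7, 3), (8, 2), (8, 3), (15, 2), (15, 3), (16, 2), (16, 3), (23, 2), (23, 3), (24, 2), (24, 3), (31, 2), (31, 3)]
Unfold 5 (reflect across v@2): 32 holes -> [(0, 0), (0, 1), (0, 2), (0, 3), (7, 0), (7, 1), (7, 2), (7, 3), (8, 0), (8, 1), (8, 2), (8, 3), (15, 0), (15, 1), (15, 2), (15, 3), (16, 0), (16, 1), (16, 2), (16, 3), (23, 0), (23, 1), (23, 2), (23, 3), (24, 0), (24, 1), (24, 2), (24, 3), (31, 0), (31, 1), (31, 2), (31, 3)]

Answer: 32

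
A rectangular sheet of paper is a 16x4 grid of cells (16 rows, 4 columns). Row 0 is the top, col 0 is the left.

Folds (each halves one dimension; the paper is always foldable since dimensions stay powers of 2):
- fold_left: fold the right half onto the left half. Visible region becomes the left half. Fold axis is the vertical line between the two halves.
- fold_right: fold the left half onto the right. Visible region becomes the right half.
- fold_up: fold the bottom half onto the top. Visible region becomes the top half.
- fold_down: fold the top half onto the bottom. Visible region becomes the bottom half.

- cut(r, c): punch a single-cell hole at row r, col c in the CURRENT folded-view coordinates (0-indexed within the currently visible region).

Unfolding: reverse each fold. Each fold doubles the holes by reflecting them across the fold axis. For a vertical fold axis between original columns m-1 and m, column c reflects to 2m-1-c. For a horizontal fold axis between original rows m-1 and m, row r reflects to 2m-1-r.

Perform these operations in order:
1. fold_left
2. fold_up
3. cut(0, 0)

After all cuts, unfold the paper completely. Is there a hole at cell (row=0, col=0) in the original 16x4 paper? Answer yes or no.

Answer: yes

Derivation:
Op 1 fold_left: fold axis v@2; visible region now rows[0,16) x cols[0,2) = 16x2
Op 2 fold_up: fold axis h@8; visible region now rows[0,8) x cols[0,2) = 8x2
Op 3 cut(0, 0): punch at orig (0,0); cuts so far [(0, 0)]; region rows[0,8) x cols[0,2) = 8x2
Unfold 1 (reflect across h@8): 2 holes -> [(0, 0), (15, 0)]
Unfold 2 (reflect across v@2): 4 holes -> [(0, 0), (0, 3), (15, 0), (15, 3)]
Holes: [(0, 0), (0, 3), (15, 0), (15, 3)]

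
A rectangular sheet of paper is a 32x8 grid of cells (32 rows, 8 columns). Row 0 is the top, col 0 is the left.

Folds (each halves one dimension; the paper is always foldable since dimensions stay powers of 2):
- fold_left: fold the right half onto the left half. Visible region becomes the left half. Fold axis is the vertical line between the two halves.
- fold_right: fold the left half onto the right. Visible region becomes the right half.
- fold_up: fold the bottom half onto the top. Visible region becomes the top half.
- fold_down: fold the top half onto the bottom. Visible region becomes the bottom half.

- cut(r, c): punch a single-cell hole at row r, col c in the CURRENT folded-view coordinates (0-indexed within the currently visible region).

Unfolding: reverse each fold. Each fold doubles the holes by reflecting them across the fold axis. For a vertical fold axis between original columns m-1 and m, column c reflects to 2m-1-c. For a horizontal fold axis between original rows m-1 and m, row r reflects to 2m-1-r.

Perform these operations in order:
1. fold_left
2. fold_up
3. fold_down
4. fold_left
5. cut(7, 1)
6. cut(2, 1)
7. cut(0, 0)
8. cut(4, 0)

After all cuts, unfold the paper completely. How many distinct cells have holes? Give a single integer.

Answer: 64

Derivation:
Op 1 fold_left: fold axis v@4; visible region now rows[0,32) x cols[0,4) = 32x4
Op 2 fold_up: fold axis h@16; visible region now rows[0,16) x cols[0,4) = 16x4
Op 3 fold_down: fold axis h@8; visible region now rows[8,16) x cols[0,4) = 8x4
Op 4 fold_left: fold axis v@2; visible region now rows[8,16) x cols[0,2) = 8x2
Op 5 cut(7, 1): punch at orig (15,1); cuts so far [(15, 1)]; region rows[8,16) x cols[0,2) = 8x2
Op 6 cut(2, 1): punch at orig (10,1); cuts so far [(10, 1), (15, 1)]; region rows[8,16) x cols[0,2) = 8x2
Op 7 cut(0, 0): punch at orig (8,0); cuts so far [(8, 0), (10, 1), (15, 1)]; region rows[8,16) x cols[0,2) = 8x2
Op 8 cut(4, 0): punch at orig (12,0); cuts so far [(8, 0), (10, 1), (12, 0), (15, 1)]; region rows[8,16) x cols[0,2) = 8x2
Unfold 1 (reflect across v@2): 8 holes -> [(8, 0), (8, 3), (10, 1), (10, 2), (12, 0), (12, 3), (15, 1), (15, 2)]
Unfold 2 (reflect across h@8): 16 holes -> [(0, 1), (0, 2), (3, 0), (3, 3), (5, 1), (5, 2), (7, 0), (7, 3), (8, 0), (8, 3), (10, 1), (10, 2), (12, 0), (12, 3), (15, 1), (15, 2)]
Unfold 3 (reflect across h@16): 32 holes -> [(0, 1), (0, 2), (3, 0), (3, 3), (5, 1), (5, 2), (7, 0), (7, 3), (8, 0), (8, 3), (10, 1), (10, 2), (12, 0), (12, 3), (15, 1), (15, 2), (16, 1), (16, 2), (19, 0), (19, 3), (21, 1), (21, 2), (23, 0), (23, 3), (24, 0), (24, 3), (26, 1), (26, 2), (28, 0), (28, 3), (31, 1), (31, 2)]
Unfold 4 (reflect across v@4): 64 holes -> [(0, 1), (0, 2), (0, 5), (0, 6), (3, 0), (3, 3), (3, 4), (3, 7), (5, 1), (5, 2), (5, 5), (5, 6), (7, 0), (7, 3), (7, 4), (7, 7), (8, 0), (8, 3), (8, 4), (8, 7), (10, 1), (10, 2), (10, 5), (10, 6), (12, 0), (12, 3), (12, 4), (12, 7), (15, 1), (15, 2), (15, 5), (15, 6), (16, 1), (16, 2), (16, 5), (16, 6), (19, 0), (19, 3), (19, 4), (19, 7), (21, 1), (21, 2), (21, 5), (21, 6), (23, 0), (23, 3), (23, 4), (23, 7), (24, 0), (24, 3), (24, 4), (24, 7), (26, 1), (26, 2), (26, 5), (26, 6), (28, 0), (28, 3), (28, 4), (28, 7), (31, 1), (31, 2), (31, 5), (31, 6)]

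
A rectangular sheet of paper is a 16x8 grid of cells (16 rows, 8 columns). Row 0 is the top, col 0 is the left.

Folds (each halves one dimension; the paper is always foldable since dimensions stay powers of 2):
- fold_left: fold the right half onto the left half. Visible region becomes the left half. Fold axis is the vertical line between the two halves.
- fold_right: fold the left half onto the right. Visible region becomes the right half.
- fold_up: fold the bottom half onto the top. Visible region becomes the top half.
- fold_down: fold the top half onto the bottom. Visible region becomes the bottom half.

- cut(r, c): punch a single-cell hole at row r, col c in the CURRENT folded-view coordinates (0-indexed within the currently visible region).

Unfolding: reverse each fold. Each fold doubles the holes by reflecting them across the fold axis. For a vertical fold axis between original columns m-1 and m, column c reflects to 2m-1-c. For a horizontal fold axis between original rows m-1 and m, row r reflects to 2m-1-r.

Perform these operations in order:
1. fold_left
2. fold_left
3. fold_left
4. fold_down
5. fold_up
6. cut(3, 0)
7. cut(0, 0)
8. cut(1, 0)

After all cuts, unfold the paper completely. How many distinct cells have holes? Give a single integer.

Op 1 fold_left: fold axis v@4; visible region now rows[0,16) x cols[0,4) = 16x4
Op 2 fold_left: fold axis v@2; visible region now rows[0,16) x cols[0,2) = 16x2
Op 3 fold_left: fold axis v@1; visible region now rows[0,16) x cols[0,1) = 16x1
Op 4 fold_down: fold axis h@8; visible region now rows[8,16) x cols[0,1) = 8x1
Op 5 fold_up: fold axis h@12; visible region now rows[8,12) x cols[0,1) = 4x1
Op 6 cut(3, 0): punch at orig (11,0); cuts so far [(11, 0)]; region rows[8,12) x cols[0,1) = 4x1
Op 7 cut(0, 0): punch at orig (8,0); cuts so far [(8, 0), (11, 0)]; region rows[8,12) x cols[0,1) = 4x1
Op 8 cut(1, 0): punch at orig (9,0); cuts so far [(8, 0), (9, 0), (11, 0)]; region rows[8,12) x cols[0,1) = 4x1
Unfold 1 (reflect across h@12): 6 holes -> [(8, 0), (9, 0), (11, 0), (12, 0), (14, 0), (15, 0)]
Unfold 2 (reflect across h@8): 12 holes -> [(0, 0), (1, 0), (3, 0), (4, 0), (6, 0), (7, 0), (8, 0), (9, 0), (11, 0), (12, 0), (14, 0), (15, 0)]
Unfold 3 (reflect across v@1): 24 holes -> [(0, 0), (0, 1), (1, 0), (1, 1), (3, 0), (3, 1), (4, 0), (4, 1), (6, 0), (6, 1), (7, 0), (7, 1), (8, 0), (8, 1), (9, 0), (9, 1), (11, 0), (11, 1), (12, 0), (12, 1), (14, 0), (14, 1), (15, 0), (15, 1)]
Unfold 4 (reflect across v@2): 48 holes -> [(0, 0), (0, 1), (0, 2), (0, 3), (1, 0), (1, 1), (1, 2), (1, 3), (3, 0), (3, 1), (3, 2), (3, 3), (4, 0), (4, 1), (4, 2), (4, 3), (6, 0), (6, 1), (6, 2), (6, 3), (7, 0), (7, 1), (7, 2), (7, 3), (8, 0), (8, 1), (8, 2), (8, 3), (9, 0), (9, 1), (9, 2), (9, 3), (11, 0), (11, 1), (11, 2), (11, 3), (12, 0), (12, 1), (12, 2), (12, 3), (14, 0), (14, 1), (14, 2), (14, 3), (15, 0), (15, 1), (15, 2), (15, 3)]
Unfold 5 (reflect across v@4): 96 holes -> [(0, 0), (0, 1), (0, 2), (0, 3), (0, 4), (0, 5), (0, 6), (0, 7), (1, 0), (1, 1), (1, 2), (1, 3), (1, 4), (1, 5), (1, 6), (1, 7), (3, 0), (3, 1), (3, 2), (3, 3), (3, 4), (3, 5), (3, 6), (3, 7), (4, 0), (4, 1), (4, 2), (4, 3), (4, 4), (4, 5), (4, 6), (4, 7), (6, 0), (6, 1), (6, 2), (6, 3), (6, 4), (6, 5), (6, 6), (6, 7), (7, 0), (7, 1), (7, 2), (7, 3), (7, 4), (7, 5), (7, 6), (7, 7), (8, 0), (8, 1), (8, 2), (8, 3), (8, 4), (8, 5), (8, 6), (8, 7), (9, 0), (9, 1), (9, 2), (9, 3), (9, 4), (9, 5), (9, 6), (9, 7), (11, 0), (11, 1), (11, 2), (11, 3), (11, 4), (11, 5), (11, 6), (11, 7), (12, 0), (12, 1), (12, 2), (12, 3), (12, 4), (12, 5), (12, 6), (12, 7), (14, 0), (14, 1), (14, 2), (14, 3), (14, 4), (14, 5), (14, 6), (14, 7), (15, 0), (15, 1), (15, 2), (15, 3), (15, 4), (15, 5), (15, 6), (15, 7)]

Answer: 96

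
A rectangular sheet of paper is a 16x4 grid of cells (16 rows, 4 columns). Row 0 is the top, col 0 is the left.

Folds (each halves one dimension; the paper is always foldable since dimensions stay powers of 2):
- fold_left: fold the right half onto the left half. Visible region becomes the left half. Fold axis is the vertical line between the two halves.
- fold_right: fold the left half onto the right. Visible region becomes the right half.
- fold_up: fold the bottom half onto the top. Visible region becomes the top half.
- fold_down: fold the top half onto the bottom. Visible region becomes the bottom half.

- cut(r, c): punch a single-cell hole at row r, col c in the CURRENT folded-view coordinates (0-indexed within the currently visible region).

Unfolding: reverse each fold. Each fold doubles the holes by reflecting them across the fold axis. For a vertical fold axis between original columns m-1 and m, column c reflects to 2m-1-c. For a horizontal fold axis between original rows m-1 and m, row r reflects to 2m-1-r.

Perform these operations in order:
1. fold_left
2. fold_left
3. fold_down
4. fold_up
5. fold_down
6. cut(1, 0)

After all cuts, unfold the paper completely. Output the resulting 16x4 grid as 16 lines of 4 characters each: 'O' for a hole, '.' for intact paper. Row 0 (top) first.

Answer: OOOO
....
....
OOOO
OOOO
....
....
OOOO
OOOO
....
....
OOOO
OOOO
....
....
OOOO

Derivation:
Op 1 fold_left: fold axis v@2; visible region now rows[0,16) x cols[0,2) = 16x2
Op 2 fold_left: fold axis v@1; visible region now rows[0,16) x cols[0,1) = 16x1
Op 3 fold_down: fold axis h@8; visible region now rows[8,16) x cols[0,1) = 8x1
Op 4 fold_up: fold axis h@12; visible region now rows[8,12) x cols[0,1) = 4x1
Op 5 fold_down: fold axis h@10; visible region now rows[10,12) x cols[0,1) = 2x1
Op 6 cut(1, 0): punch at orig (11,0); cuts so far [(11, 0)]; region rows[10,12) x cols[0,1) = 2x1
Unfold 1 (reflect across h@10): 2 holes -> [(8, 0), (11, 0)]
Unfold 2 (reflect across h@12): 4 holes -> [(8, 0), (11, 0), (12, 0), (15, 0)]
Unfold 3 (reflect across h@8): 8 holes -> [(0, 0), (3, 0), (4, 0), (7, 0), (8, 0), (11, 0), (12, 0), (15, 0)]
Unfold 4 (reflect across v@1): 16 holes -> [(0, 0), (0, 1), (3, 0), (3, 1), (4, 0), (4, 1), (7, 0), (7, 1), (8, 0), (8, 1), (11, 0), (11, 1), (12, 0), (12, 1), (15, 0), (15, 1)]
Unfold 5 (reflect across v@2): 32 holes -> [(0, 0), (0, 1), (0, 2), (0, 3), (3, 0), (3, 1), (3, 2), (3, 3), (4, 0), (4, 1), (4, 2), (4, 3), (7, 0), (7, 1), (7, 2), (7, 3), (8, 0), (8, 1), (8, 2), (8, 3), (11, 0), (11, 1), (11, 2), (11, 3), (12, 0), (12, 1), (12, 2), (12, 3), (15, 0), (15, 1), (15, 2), (15, 3)]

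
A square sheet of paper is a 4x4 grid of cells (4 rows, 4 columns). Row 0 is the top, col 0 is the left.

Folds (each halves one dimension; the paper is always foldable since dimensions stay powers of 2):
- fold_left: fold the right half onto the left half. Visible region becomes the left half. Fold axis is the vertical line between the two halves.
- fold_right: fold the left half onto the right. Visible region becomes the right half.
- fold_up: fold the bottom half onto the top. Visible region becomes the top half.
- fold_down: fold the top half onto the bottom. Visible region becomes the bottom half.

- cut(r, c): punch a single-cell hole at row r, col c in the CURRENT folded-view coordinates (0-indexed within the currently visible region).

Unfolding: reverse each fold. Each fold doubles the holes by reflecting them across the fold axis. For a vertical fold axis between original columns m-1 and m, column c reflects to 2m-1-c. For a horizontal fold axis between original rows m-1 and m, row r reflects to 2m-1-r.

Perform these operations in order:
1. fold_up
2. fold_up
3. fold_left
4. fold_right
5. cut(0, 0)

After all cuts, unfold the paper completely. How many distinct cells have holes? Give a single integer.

Op 1 fold_up: fold axis h@2; visible region now rows[0,2) x cols[0,4) = 2x4
Op 2 fold_up: fold axis h@1; visible region now rows[0,1) x cols[0,4) = 1x4
Op 3 fold_left: fold axis v@2; visible region now rows[0,1) x cols[0,2) = 1x2
Op 4 fold_right: fold axis v@1; visible region now rows[0,1) x cols[1,2) = 1x1
Op 5 cut(0, 0): punch at orig (0,1); cuts so far [(0, 1)]; region rows[0,1) x cols[1,2) = 1x1
Unfold 1 (reflect across v@1): 2 holes -> [(0, 0), (0, 1)]
Unfold 2 (reflect across v@2): 4 holes -> [(0, 0), (0, 1), (0, 2), (0, 3)]
Unfold 3 (reflect across h@1): 8 holes -> [(0, 0), (0, 1), (0, 2), (0, 3), (1, 0), (1, 1), (1, 2), (1, 3)]
Unfold 4 (reflect across h@2): 16 holes -> [(0, 0), (0, 1), (0, 2), (0, 3), (1, 0), (1, 1), (1, 2), (1, 3), (2, 0), (2, 1), (2, 2), (2, 3), (3, 0), (3, 1), (3, 2), (3, 3)]

Answer: 16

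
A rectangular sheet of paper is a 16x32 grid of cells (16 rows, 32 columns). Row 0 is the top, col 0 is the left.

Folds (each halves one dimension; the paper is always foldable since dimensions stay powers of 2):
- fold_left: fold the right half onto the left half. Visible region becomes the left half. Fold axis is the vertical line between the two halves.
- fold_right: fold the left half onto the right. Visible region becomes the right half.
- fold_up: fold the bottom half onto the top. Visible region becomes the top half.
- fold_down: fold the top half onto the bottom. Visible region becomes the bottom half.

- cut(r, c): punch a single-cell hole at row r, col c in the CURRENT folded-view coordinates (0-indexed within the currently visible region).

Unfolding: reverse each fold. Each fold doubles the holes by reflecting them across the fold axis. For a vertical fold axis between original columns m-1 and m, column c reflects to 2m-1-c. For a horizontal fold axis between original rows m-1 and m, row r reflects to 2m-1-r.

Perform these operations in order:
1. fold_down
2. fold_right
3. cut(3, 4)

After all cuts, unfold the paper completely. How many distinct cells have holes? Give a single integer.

Answer: 4

Derivation:
Op 1 fold_down: fold axis h@8; visible region now rows[8,16) x cols[0,32) = 8x32
Op 2 fold_right: fold axis v@16; visible region now rows[8,16) x cols[16,32) = 8x16
Op 3 cut(3, 4): punch at orig (11,20); cuts so far [(11, 20)]; region rows[8,16) x cols[16,32) = 8x16
Unfold 1 (reflect across v@16): 2 holes -> [(11, 11), (11, 20)]
Unfold 2 (reflect across h@8): 4 holes -> [(4, 11), (4, 20), (11, 11), (11, 20)]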